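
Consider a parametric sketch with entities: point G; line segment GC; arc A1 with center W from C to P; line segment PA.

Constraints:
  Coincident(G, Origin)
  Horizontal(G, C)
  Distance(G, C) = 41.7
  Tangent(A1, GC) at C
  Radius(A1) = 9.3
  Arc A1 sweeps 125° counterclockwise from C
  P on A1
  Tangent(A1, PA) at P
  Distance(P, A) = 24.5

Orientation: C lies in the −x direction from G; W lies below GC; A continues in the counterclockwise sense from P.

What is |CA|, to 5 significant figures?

35.295

G is at the origin; G and C share the same y with |GC| = 41.7 and C on the −x side, so C = (-41.700, 0.0000). A1 meets GC tangentially, so WC is at right angles to GC, so W = C + (0, -9.3) = (-41.700, -9.3000). On A1, C sits at bearing 90° from W; a 125° counterclockwise sweep puts P at bearing 215°, so P = W + 9.3·(cos 215°, sin 215°) = (-49.318, -14.634). Tangency of A1 to PA means the radius WP is perpendicular to PA, so PA runs along (−sin 215°, cos 215°); with |PA| = 24.5, A = (-35.265, -34.703). Then |CA| = |A − C| = 35.295.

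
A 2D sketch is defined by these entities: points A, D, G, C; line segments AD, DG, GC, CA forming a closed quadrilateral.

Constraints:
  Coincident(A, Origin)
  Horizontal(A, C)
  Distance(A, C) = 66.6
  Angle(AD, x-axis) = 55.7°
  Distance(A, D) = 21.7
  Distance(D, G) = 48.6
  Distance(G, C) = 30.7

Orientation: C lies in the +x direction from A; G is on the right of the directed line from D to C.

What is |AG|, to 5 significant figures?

47.310

Checks: |DG| = 48.60 ✓; |GC| = 30.70 ✓.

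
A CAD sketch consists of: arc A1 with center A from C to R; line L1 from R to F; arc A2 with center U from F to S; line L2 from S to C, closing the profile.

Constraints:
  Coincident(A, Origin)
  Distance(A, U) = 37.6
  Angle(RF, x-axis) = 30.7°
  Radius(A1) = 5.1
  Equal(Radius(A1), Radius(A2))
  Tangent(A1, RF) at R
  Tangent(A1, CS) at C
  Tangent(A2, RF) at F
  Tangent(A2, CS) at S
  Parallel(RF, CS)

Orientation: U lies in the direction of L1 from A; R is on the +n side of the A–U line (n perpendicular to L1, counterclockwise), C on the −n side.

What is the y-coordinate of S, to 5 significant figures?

14.811

The slot axis is L1's direction at 30.7°, so u = (cos 30.7°, sin 30.7°) = (0.85985, 0.51054) and n = (−sin 30.7°, cos 30.7°) = (-0.51054, 0.85985). A is at the origin and U lies 37.6 along u from A, so U = 37.6·u = (32.330, 19.196). Tangency of A1 to both parallel lines with radius 5.1 puts R and C at A ± 5.1·n: R = (-2.6038, 4.3852), C = (2.6038, -4.3852). Equal radii place F and S the same way about U: F = U + 5.1·n = (29.727, 23.582), S = U − 5.1·n = (34.934, 14.811). So S.y = 14.811.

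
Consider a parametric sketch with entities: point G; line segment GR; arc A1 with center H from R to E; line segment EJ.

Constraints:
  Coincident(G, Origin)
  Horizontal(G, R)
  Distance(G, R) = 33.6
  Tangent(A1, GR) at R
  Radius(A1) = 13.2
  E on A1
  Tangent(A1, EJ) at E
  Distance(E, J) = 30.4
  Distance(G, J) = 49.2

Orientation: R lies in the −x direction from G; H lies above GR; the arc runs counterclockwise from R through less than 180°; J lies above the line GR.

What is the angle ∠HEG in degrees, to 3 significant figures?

144°

G is at the origin; GR is horizontal with |GR| = 33.6 and R on the −x side, so R = (-33.6, 0.00). A1 meets GR tangentially, so HR is at right angles to GR, so H = R + (0, 13.2) = (-33.6, 13.2). Since HE ⟂ EJ (tangency), |HJ| = √(13.2² + 30.4²) = 33.1 regardless of where E sits on A1. So J lies on both circle(G, 49.2) and circle(H, 33.1); the above-GR intersection is J = (-21.7, 44.1). E is the foot of the tangent from J: E = (-20.4, 13.8).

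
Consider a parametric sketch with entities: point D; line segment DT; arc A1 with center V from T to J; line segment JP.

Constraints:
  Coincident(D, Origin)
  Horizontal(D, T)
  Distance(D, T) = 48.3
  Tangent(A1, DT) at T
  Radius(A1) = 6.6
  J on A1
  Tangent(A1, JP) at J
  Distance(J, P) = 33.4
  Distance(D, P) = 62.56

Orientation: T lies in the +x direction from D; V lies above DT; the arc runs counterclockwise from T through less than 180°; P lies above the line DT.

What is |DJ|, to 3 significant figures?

55.3

Checks: |VJ| = 6.600 ✓; ∠(VJ, JP) = 90.00° ✓; |JP| = 33.40 ✓; |DP| = 62.56 ✓.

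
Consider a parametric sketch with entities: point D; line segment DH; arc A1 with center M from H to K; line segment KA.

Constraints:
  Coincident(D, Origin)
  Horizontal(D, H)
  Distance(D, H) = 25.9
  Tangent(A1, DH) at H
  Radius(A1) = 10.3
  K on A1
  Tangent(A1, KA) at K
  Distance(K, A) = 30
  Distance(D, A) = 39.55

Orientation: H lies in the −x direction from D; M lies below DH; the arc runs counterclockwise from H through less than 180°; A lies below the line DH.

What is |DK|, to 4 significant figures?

37.40

D is at the origin; D and H share the same y with |DH| = 25.9 and H on the −x side, so H = (-25.90, 0.000). Since A1 is tangent to DH there, MH ⟂ DH, so M = H + (0, -10.3) = (-25.90, -10.30). Since MK ⟂ KA (tangency), |MA| = √(10.3² + 30.0²) = 31.72 regardless of where K sits on A1. So A lies on both circle(D, 39.55) and circle(M, 31.72); the below-DH intersection is A = (-10.62, -38.10). K is the foot of the tangent from A: K = (-32.83, -17.92).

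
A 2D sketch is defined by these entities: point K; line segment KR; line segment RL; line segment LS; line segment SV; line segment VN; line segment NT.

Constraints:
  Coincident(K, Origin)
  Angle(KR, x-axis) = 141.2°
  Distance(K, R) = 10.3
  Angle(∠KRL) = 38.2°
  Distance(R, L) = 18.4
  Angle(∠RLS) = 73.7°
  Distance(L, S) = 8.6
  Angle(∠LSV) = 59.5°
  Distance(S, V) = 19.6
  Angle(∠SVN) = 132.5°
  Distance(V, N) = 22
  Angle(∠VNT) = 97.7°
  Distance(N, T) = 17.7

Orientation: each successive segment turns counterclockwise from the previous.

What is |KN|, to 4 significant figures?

34.56

∠LSV = 59.5° gives SV at 149.8° from the x-axis; with |SV| = 19.6, V = (-13.33, 2.593). ∠SVN = 132.5° gives VN at -162.7° from the x-axis; with |VN| = 22.0, N = (-34.33, -3.949). Then |KN| = |N − K| = 34.56.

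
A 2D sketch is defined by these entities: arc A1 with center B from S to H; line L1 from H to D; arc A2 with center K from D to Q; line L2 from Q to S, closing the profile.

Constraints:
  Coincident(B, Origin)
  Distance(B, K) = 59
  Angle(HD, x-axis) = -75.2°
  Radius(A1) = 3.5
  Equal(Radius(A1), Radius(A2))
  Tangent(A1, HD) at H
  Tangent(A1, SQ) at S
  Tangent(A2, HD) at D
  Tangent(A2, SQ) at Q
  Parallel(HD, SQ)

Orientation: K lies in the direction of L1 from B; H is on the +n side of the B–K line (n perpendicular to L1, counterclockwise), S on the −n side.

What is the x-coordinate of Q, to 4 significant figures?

11.69

The slot axis is L1's direction at -75.2°, so u = (cos -75.2°, sin -75.2°) = (0.2554, -0.9668) and n = (−sin -75.2°, cos -75.2°) = (0.9668, 0.2554). B is at the origin and K lies 59.0 along u from B, so K = 59.0·u = (15.07, -57.04). Tangency of A1 to both parallel lines with radius 3.5 puts H and S at B ± 3.5·n: H = (3.384, 0.8941), S = (-3.384, -0.8941). Equal radii place D and Q the same way about K: D = K + 3.5·n = (18.46, -56.15), Q = K − 3.5·n = (11.69, -57.94). So Q.x = 11.69.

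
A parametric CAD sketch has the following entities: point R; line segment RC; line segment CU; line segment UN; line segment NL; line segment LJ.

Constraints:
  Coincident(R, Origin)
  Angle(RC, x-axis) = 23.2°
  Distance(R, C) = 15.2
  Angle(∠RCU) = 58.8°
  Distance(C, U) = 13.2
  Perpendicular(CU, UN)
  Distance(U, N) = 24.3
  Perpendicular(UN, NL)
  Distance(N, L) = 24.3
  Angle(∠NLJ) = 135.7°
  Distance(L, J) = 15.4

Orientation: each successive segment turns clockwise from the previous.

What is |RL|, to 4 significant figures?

22.08

The perpendicularity gives UN at right angles to CU, so UN runs at 172.0°; with |UN| = 24.3, N = (-11.93, -3.702). UN ⟂ NL, so NL runs at 82.00°; with |NL| = 24.3, L = (-8.548, 20.36). Then |RL| = |L − R| = 22.08.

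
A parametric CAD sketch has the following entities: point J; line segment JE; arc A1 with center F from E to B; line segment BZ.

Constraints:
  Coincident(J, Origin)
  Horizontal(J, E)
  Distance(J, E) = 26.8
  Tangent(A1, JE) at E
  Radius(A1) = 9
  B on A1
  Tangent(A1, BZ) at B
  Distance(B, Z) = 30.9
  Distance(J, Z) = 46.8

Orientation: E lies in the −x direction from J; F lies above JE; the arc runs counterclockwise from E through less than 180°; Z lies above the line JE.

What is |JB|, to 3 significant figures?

20.7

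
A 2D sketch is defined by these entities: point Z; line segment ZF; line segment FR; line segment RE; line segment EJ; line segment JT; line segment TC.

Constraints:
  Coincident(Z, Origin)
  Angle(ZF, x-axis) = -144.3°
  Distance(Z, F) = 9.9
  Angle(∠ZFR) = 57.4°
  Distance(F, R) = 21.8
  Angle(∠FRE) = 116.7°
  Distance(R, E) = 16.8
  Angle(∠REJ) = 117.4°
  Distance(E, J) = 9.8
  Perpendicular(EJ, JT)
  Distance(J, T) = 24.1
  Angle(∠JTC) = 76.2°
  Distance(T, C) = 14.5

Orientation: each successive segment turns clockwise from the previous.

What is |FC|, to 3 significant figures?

15.1

EJ ⟂ JT, so JT runs at -123°; with |JT| = 24.1, T = (0.542, -1.23). ∠JTC = 76.2° gives TC at 133° from the x-axis; with |TC| = 14.5, C = (-9.42, 9.31). Then |FC| = |C − F| = 15.1.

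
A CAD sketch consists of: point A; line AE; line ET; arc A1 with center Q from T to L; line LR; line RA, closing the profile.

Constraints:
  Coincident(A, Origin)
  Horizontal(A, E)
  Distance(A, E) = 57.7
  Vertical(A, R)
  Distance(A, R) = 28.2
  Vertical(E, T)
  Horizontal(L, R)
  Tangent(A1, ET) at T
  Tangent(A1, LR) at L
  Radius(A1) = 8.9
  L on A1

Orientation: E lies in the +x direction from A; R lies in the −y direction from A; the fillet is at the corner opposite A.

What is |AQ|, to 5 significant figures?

52.478

A is at the origin; AE is horizontal with |AE| = 57.7 and E on the +x side, so E = (57.700, 0.0000). A and R share the same x with |AR| = 28.2 and R on the −y side, so R = (0.0000, -28.200). The virtual corner opposite A is at (57.700, -28.200). Tangency of A1 to ET means the radius QT is perpendicular to ET and since A1 is tangent to LR there, QL ⟂ LR, with radius 8.9, so the center Q sits 8.9 in from both sides at Q = (48.800, -19.300). Then |AQ| = |Q − A| = 52.478.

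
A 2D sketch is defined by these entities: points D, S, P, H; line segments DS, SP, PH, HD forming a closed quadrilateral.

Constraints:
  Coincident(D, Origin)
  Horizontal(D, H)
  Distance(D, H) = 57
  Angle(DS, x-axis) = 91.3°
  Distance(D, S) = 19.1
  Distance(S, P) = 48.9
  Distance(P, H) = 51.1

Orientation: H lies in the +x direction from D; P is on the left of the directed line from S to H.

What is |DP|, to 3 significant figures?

61.8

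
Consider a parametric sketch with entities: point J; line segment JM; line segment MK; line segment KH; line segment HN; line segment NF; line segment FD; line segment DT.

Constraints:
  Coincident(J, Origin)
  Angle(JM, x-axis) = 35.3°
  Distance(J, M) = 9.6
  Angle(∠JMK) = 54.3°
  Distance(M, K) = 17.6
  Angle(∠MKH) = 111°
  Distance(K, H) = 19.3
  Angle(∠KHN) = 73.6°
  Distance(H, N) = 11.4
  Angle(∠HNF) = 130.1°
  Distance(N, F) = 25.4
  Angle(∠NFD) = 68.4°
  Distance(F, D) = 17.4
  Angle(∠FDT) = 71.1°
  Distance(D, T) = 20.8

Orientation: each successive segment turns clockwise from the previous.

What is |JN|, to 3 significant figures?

13.5

J is at the origin; JM runs at 35.3° with length 9.6, so M = (7.83, 5.55). ∠JMK = 54.3° gives MK at -90.4° from the x-axis; with |MK| = 17.6, K = (7.71, -12.1). ∠MKH = 111.0° gives KH at -159° from the x-axis; with |KH| = 19.3, H = (-10.4, -18.8). ∠KHN = 73.6° gives HN at 94.2° from the x-axis; with |HN| = 11.4, N = (-11.2, -7.47). Then |JN| = |N − J| = 13.5.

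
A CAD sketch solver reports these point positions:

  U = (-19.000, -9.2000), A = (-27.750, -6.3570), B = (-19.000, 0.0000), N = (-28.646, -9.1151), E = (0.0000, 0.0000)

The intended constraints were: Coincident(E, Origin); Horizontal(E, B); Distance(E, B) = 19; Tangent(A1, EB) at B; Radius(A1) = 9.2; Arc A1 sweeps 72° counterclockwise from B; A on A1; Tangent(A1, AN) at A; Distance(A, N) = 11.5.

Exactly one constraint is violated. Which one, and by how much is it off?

Distance(A, N) = 11.5 — off by 8.60.

E = (0.00, 0.00) ✓; E.y = 0.00, B.y = 0.00 ✓; |EB| = 19.00 ✓; ∠(UB, BE) = 90.00° ✓; |UB| = 9.200 ✓; bearing(U→A) − bearing(U→B) = 72.00° ✓; |UA| = 9.200 ✓; ∠(UA, AN) = 90.00° ✓; |AN| = 2.900 ✗.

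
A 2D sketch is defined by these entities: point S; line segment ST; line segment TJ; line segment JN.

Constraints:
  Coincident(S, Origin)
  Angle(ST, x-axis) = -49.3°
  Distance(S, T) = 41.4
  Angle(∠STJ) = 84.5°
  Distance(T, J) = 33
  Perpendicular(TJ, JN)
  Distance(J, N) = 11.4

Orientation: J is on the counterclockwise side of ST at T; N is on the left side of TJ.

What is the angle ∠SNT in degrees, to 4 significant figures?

64.81°

∠STJ = 84.5°, so TJ runs at -49.3° + (180° − 84.5°) = 46.20° from the x-axis; with |TJ| = 33.0, J = T + 33.0·(cos 46.20°, sin 46.20°) = (49.84, -7.569). The perpendicularity gives JN at right angles to TJ; with |JN| = 11.4 on the left of TJ, N = J + 11.4·(-0.7218, 0.6921) = (41.61, 0.3218). Then cos ∠SNT = NS·NT / (|NS||NT|), giving 64.81°.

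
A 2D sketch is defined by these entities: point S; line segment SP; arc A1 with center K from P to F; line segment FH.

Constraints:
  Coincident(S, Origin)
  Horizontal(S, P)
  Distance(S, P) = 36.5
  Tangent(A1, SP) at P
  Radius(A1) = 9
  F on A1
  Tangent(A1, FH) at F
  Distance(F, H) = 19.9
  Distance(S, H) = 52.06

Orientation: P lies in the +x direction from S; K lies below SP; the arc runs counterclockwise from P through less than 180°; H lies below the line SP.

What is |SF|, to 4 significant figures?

33.16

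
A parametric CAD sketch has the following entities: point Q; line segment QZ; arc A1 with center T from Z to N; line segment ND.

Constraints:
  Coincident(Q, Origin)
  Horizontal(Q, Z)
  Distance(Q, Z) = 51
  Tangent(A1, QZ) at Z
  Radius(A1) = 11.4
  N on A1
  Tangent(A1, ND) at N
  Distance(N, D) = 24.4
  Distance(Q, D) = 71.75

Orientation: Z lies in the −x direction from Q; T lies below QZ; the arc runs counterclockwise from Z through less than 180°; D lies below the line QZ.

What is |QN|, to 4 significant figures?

63.46

Q is at the origin; QZ is horizontal with |QZ| = 51.0 and Z on the −x side, so Z = (-51.00, 0.000). A1 meets QZ tangentially, so TZ is at right angles to QZ, so T = Z + (0, -11.4) = (-51.00, -11.40). Since TN ⟂ ND (tangency), |TD| = √(11.4² + 24.4²) = 26.93 regardless of where N sits on A1. So D lies on both circle(Q, 71.75) and circle(T, 26.93); the below-QZ intersection is D = (-62.10, -35.94). N is the foot of the tangent from D: N = (-62.40, -11.54).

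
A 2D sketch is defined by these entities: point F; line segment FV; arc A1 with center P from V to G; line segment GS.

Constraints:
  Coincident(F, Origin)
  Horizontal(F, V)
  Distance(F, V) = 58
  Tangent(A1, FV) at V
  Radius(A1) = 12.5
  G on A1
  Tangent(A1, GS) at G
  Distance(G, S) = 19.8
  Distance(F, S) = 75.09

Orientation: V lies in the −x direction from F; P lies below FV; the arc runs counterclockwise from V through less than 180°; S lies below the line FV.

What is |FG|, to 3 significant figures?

71.8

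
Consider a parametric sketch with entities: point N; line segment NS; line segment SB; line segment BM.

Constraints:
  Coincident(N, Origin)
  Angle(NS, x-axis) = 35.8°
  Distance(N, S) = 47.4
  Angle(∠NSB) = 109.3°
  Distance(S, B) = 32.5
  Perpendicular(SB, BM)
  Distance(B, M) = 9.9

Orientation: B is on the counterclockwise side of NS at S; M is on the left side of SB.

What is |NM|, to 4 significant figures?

59.44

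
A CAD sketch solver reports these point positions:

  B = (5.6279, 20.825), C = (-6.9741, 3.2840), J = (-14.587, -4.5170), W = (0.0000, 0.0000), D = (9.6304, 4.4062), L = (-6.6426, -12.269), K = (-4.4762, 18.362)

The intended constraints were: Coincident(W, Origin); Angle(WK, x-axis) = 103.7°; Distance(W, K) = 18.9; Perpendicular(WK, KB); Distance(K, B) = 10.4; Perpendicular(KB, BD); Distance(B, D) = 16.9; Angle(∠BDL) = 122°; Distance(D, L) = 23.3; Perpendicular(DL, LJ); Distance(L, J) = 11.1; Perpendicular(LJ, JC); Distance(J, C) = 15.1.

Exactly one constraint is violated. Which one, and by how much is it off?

Distance(J, C) = 15.1 — off by 4.20.

W = (0.00, 0.00) ✓; WK at 103.7° ✓; |WK| = 18.90 ✓; ∠(WK, KB) = 90.00° ✓; |KB| = 10.40 ✓; ∠(KB, BD) = 90.00° ✓; |BD| = 16.90 ✓; ∠BDL = 122.0° ✓; |DL| = 23.30 ✓; ∠(DL, LJ) = 90.00° ✓; |LJ| = 11.10 ✓; ∠(LJ, JC) = 90.00° ✓; |JC| = 10.90 ✗.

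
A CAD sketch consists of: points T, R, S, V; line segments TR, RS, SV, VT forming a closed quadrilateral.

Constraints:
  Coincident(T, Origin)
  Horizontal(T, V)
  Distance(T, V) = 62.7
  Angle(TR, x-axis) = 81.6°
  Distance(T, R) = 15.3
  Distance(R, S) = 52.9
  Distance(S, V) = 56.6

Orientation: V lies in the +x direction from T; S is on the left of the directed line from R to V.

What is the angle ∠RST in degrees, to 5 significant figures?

8.1506°

T is at the origin; TV is horizontal with |TV| = 62.7 and V in +x, so V = (62.7, 0). TR runs at 81.6° with |TR| = 15.3, so R = (2.2351, 15.136). S is determined by |RS| = 52.9 and |SV| = 56.6 together: it lies at the intersection of circle(R, 52.9) and circle(V, 56.6). With |RV| = 62.331, the foot of the radical line on RV is 27.915 from R and the perpendicular offset is √(52.9² − 27.915²) = 44.935. Taking the left-of-RV solution: S = (40.226, 51.947).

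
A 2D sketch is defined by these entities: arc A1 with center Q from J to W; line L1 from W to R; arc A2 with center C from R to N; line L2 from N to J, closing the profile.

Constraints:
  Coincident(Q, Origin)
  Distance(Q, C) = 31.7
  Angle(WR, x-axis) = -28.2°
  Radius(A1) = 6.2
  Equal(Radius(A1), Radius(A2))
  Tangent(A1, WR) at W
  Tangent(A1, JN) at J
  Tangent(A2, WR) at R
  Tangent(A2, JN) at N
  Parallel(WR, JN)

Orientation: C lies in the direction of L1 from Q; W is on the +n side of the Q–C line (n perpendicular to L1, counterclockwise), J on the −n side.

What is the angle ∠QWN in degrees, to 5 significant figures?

68.636°

The slot axis is L1's direction at -28.2°, so u = (cos -28.2°, sin -28.2°) = (0.88130, -0.47255) and n = (−sin -28.2°, cos -28.2°) = (0.47255, 0.88130). Q is at the origin and C lies 31.7 along u from Q, so C = 31.7·u = (27.937, -14.980). Tangency of A1 to both parallel lines with radius 6.2 puts W and J at Q ± 6.2·n: W = (2.9298, 5.4641), J = (-2.9298, -5.4641). Equal radii place R and N the same way about C: R = C + 6.2·n = (30.867, -9.5158), N = C − 6.2·n = (25.008, -20.444). Then cos ∠QWN = WQ·WN / (|WQ||WN|), giving 68.636°.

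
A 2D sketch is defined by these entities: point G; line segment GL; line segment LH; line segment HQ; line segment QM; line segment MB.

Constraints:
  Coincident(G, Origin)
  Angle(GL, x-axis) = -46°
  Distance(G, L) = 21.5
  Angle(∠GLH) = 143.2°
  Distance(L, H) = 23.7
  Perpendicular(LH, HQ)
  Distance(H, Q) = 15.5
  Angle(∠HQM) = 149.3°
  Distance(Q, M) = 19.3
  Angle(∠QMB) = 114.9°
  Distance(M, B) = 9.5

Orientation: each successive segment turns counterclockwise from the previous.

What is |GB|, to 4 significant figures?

28.29

∠HQM = 149.3° gives QM at 111.5° from the x-axis; with |QM| = 19.3, M = (33.73, 14.00). ∠QMB = 114.9° gives MB at 176.6° from the x-axis; with |MB| = 9.5, B = (24.25, 14.57). Then |GB| = |B − G| = 28.29.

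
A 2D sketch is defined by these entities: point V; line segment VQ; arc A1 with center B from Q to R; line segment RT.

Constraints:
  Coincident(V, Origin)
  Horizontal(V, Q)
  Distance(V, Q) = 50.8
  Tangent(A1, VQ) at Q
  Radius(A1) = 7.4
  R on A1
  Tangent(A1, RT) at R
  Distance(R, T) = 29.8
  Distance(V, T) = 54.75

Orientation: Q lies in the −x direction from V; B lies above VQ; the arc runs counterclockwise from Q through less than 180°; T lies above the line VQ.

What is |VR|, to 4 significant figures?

43.95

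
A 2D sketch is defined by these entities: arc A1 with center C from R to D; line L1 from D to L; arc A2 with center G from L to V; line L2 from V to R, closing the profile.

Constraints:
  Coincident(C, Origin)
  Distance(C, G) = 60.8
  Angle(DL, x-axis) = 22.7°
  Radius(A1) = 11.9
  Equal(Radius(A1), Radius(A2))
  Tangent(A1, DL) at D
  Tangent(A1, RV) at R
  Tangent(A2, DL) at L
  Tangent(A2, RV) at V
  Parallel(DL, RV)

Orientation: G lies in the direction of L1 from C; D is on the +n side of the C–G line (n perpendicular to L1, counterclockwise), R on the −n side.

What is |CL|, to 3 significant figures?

62.0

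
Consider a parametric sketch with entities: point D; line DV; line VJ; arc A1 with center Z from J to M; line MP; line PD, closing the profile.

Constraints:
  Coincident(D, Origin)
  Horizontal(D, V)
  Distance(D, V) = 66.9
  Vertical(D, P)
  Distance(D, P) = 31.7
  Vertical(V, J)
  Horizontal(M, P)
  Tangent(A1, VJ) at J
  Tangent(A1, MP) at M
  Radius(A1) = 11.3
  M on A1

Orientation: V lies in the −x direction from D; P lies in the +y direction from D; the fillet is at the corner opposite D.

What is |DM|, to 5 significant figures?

64.002

D is at the origin; D and V share the same y with |DV| = 66.9 and V on the −x side, so V = (-66.900, 0.0000). D and P share the same x with |DP| = 31.7 and P on the +y side, so P = (0.0000, 31.700). The virtual corner opposite D is at (-66.900, 31.700). Since A1 is tangent to VJ there, ZJ ⟂ VJ and A1 meets MP tangentially, so ZM is at right angles to MP, with radius 11.3, so the center Z sits 11.3 in from both sides at Z = (-55.600, 20.400). That places the tangent points at J = (-66.900, 20.400) on VJ and M = (-55.600, 31.700) on MP. Then |DM| = |M − D| = 64.002.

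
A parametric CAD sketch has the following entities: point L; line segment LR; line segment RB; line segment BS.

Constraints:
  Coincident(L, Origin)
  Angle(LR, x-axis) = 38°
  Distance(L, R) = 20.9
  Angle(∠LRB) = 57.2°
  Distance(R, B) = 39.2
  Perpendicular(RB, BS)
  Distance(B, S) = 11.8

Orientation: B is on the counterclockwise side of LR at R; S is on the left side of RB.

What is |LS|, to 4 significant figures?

28.47

L is at the origin; LR runs at 38.0° with length 20.9, so R = 20.9·(cos 38.0°, sin 38.0°) = (16.47, 12.87). ∠LRB = 57.2°, so RB runs at 38.0° + (180° − 57.2°) = 160.8° from the x-axis; with |RB| = 39.2, B = R + 39.2·(cos 160.8°, sin 160.8°) = (-20.55, 25.76). RB is perpendicular to BS; with |BS| = 11.8 on the left of RB, S = B + 11.8·(-0.3289, -0.9444) = (-24.43, 14.62). Then |LS| = |S − L| = 28.47.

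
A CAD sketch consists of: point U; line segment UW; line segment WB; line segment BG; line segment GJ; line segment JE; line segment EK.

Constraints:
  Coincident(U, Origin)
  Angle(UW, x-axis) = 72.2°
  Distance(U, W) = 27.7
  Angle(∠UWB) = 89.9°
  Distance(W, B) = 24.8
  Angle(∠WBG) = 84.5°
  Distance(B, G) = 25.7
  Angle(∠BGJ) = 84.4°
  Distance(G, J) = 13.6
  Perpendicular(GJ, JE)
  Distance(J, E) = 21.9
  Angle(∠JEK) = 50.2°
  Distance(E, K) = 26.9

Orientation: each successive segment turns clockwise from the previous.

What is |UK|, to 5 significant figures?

30.596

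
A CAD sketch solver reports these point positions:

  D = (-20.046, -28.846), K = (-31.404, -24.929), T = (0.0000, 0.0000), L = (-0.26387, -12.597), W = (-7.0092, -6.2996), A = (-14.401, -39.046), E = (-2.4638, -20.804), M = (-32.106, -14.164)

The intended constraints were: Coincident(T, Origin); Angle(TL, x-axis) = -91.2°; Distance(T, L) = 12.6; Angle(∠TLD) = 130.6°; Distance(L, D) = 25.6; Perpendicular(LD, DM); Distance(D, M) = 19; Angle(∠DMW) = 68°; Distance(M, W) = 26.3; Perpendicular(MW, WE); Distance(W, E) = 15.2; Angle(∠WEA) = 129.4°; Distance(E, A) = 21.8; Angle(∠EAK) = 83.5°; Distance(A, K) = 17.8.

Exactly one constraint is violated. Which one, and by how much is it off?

Distance(A, K) = 17.8 — off by 4.30.

T = (0.00, 0.00) ✓; TL at -91.20° ✓; |TL| = 12.60 ✓; ∠TLD = 130.6° ✓; |LD| = 25.60 ✓; ∠(LD, DM) = 90.00° ✓; |DM| = 19.00 ✓; ∠DMW = 68.00° ✓; |MW| = 26.30 ✓; ∠(MW, WE) = 90.00° ✓; |WE| = 15.20 ✓; ∠WEA = 129.4° ✓; |EA| = 21.80 ✓; ∠EAK = 83.50° ✓; |AK| = 22.10 ✗.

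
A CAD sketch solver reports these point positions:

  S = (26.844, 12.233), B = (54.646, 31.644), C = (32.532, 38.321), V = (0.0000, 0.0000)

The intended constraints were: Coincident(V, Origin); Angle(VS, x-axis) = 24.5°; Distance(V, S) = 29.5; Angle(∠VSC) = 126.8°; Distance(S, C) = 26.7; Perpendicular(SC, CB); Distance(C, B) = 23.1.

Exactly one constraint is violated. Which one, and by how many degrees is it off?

Perpendicular(SC, CB) — off by 4.50°.

V = (0.00, 0.00) ✓; VS at 24.50° ✓; |VS| = 29.50 ✓; ∠VSC = 126.8° ✓; |SC| = 26.70 ✓; ∠(SC, CB) = 94.50° ✗; |CB| = 23.10 ✓.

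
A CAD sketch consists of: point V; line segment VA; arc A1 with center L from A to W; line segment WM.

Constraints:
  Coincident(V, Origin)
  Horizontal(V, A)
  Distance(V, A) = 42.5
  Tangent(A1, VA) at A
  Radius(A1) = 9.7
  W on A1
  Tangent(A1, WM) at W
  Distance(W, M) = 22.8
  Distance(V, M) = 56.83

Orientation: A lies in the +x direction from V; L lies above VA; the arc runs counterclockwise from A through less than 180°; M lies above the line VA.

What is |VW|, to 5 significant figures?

53.276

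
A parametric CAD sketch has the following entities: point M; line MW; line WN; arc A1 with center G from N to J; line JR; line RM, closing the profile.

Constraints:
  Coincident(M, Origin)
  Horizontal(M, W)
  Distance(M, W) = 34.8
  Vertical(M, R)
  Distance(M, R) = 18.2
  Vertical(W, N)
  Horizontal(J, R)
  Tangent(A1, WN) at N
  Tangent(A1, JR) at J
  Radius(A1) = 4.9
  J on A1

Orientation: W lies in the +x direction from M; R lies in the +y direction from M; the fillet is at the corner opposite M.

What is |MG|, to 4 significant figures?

32.72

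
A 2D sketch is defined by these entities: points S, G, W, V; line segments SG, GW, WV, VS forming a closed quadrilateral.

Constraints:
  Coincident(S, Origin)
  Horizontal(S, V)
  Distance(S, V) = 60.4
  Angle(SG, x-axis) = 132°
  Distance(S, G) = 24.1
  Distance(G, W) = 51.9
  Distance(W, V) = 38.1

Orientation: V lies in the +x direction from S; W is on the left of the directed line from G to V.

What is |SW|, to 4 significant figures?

44.73

Checks: |GW| = 51.90 ✓; |WV| = 38.10 ✓.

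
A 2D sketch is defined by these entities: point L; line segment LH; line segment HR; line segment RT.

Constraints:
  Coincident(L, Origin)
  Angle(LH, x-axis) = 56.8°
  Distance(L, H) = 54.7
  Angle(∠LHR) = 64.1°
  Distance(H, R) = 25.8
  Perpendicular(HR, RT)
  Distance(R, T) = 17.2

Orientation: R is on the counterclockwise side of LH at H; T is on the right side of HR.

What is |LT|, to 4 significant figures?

66.43

L is at the origin; LH runs at 56.8° with length 54.7, so H = 54.7·(cos 56.8°, sin 56.8°) = (29.95, 45.77). ∠LHR = 64.1°, so HR runs at 56.8° + (180° − 64.1°) = 172.7° from the x-axis; with |HR| = 25.8, R = H + 25.8·(cos 172.7°, sin 172.7°) = (4.361, 49.05). HR is perpendicular to RT; with |RT| = 17.2 on the right of HR, T = R + 17.2·(0.1271, 0.9919) = (6.546, 66.11). Then |LT| = |T − L| = 66.43.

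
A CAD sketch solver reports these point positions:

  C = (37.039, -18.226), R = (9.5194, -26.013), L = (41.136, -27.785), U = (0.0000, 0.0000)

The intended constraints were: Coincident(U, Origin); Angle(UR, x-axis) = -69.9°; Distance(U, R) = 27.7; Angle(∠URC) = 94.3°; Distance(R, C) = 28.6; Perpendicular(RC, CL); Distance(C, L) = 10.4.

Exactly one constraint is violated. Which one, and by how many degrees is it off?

Perpendicular(RC, CL) — off by 7.40°.

U = (0.00, 0.00) ✓; UR at -69.90° ✓; |UR| = 27.70 ✓; ∠URC = 94.30° ✓; |RC| = 28.60 ✓; ∠(RC, CL) = 82.60° ✗; |CL| = 10.40 ✓.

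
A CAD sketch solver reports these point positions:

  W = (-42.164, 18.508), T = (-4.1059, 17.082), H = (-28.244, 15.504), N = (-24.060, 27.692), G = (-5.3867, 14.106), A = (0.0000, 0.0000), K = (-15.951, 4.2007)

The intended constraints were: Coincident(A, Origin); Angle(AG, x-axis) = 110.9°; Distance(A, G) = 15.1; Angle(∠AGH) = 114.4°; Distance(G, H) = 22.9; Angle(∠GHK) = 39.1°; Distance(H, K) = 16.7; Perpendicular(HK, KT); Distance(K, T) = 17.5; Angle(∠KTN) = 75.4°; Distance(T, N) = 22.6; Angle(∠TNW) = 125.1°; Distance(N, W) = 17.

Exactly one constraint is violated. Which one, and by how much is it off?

Distance(N, W) = 17 — off by 3.30.

A = (0.00, 0.00) ✓; AG at 110.9° ✓; |AG| = 15.10 ✓; ∠AGH = 114.4° ✓; |GH| = 22.90 ✓; ∠GHK = 39.10° ✓; |HK| = 16.70 ✓; ∠(HK, KT) = 90.00° ✓; |KT| = 17.50 ✓; ∠KTN = 75.40° ✓; |TN| = 22.60 ✓; ∠TNW = 125.1° ✓; |NW| = 20.30 ✗.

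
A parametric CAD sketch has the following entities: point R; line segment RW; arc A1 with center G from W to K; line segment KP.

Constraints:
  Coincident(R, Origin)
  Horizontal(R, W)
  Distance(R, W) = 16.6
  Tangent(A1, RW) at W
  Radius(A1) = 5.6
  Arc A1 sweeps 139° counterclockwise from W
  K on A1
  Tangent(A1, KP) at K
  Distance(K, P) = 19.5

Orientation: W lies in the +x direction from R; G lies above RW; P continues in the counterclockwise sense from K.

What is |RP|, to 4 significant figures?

23.29

On A1, W sits at bearing -90° from G; a 139° counterclockwise sweep puts K at bearing 49°, so K = G + 5.6·(cos 49°, sin 49°) = (20.27, 9.826). The tangent condition forces GK to be normal to KP, so KP runs along (−sin 49°, cos 49°); with |KP| = 19.5, P = (5.557, 22.62). Then |RP| = |P − R| = 23.29.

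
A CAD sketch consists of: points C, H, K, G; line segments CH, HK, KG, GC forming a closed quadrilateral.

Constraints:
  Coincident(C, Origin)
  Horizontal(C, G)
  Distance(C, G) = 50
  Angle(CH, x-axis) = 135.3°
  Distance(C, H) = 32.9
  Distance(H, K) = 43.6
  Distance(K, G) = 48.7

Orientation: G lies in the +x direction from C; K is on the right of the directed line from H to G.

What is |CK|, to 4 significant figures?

12.08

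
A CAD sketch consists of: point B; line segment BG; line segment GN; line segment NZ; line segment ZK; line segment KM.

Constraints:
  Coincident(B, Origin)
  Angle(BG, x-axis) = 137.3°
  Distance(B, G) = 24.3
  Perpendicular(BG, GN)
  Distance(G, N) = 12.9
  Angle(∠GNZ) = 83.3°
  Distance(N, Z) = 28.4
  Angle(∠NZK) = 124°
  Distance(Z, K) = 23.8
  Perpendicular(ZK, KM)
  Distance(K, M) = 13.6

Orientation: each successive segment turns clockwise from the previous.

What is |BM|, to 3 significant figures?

18.0

B is at the origin; BG runs at 137.3° with length 24.3, so G = (-17.9, 16.5). BG ⟂ GN, so GN runs at 47.3°; with |GN| = 12.9, N = (-9.11, 26.0). ∠GNZ = 83.3° gives NZ at -49.4° from the x-axis; with |NZ| = 28.4, Z = (9.37, 4.40). ∠NZK = 124.0° gives ZK at -105° from the x-axis; with |ZK| = 23.8, K = (3.05, -18.5). ZK is perpendicular to KM, so KM runs at 165°; with |KM| = 13.6, M = (-10.1, -14.9). Then |BM| = |M − B| = 18.0.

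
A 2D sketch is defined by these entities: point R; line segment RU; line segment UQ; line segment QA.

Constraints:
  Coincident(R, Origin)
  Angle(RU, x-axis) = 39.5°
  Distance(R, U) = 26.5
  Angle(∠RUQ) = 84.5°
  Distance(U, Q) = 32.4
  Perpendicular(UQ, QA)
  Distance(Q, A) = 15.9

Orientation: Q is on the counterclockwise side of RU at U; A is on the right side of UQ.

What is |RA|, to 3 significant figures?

51.8

R is at the origin; RU runs at 39.5° with length 26.5, so U = 26.5·(cos 39.5°, sin 39.5°) = (20.4, 16.9). ∠RUQ = 84.5°, so UQ runs at 39.5° + (180° − 84.5°) = 135° from the x-axis; with |UQ| = 32.4, Q = U + 32.4·(cos 135°, sin 135°) = (-2.46, 39.8). UQ ⟂ QA; with |QA| = 15.9 on the right of UQ, A = Q + 15.9·(0.707, 0.707) = (8.78, 51.0). Then |RA| = |A − R| = 51.8.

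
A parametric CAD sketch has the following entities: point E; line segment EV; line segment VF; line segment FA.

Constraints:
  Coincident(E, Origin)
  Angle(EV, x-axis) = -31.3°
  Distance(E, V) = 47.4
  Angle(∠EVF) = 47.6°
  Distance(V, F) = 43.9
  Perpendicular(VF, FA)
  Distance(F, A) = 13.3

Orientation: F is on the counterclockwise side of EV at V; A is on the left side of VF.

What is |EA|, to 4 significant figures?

24.77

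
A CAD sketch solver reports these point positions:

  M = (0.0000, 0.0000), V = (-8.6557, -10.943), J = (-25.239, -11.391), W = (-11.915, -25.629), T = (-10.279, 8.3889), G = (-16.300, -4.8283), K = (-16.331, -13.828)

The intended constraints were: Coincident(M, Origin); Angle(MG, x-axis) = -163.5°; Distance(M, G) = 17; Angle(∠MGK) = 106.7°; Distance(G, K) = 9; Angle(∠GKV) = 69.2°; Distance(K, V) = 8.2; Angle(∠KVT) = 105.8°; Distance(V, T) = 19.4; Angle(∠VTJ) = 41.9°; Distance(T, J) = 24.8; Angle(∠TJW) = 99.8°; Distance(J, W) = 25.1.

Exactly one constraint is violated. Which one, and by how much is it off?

Distance(J, W) = 25.1 — off by 5.60.

M = (0.00, 0.00) ✓; MG at -163.5° ✓; |MG| = 17.00 ✓; ∠MGK = 106.7° ✓; |GK| = 9.000 ✓; ∠GKV = 69.20° ✓; |KV| = 8.200 ✓; ∠KVT = 105.8° ✓; |VT| = 19.40 ✓; ∠VTJ = 41.90° ✓; |TJ| = 24.80 ✓; ∠TJW = 99.80° ✓; |JW| = 19.50 ✗.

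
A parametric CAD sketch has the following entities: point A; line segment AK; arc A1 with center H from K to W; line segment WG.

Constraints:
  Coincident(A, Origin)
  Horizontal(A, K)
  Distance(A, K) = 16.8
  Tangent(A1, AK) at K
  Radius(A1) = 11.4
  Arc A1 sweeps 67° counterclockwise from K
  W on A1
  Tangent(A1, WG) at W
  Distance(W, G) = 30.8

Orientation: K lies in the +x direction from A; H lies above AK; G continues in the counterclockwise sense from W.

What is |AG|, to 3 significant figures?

52.8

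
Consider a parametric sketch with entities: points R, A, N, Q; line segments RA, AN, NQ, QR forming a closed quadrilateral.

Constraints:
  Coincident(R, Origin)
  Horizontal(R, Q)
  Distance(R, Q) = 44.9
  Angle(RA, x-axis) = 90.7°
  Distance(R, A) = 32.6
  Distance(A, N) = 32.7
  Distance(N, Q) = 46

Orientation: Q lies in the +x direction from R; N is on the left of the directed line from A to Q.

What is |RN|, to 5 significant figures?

53.178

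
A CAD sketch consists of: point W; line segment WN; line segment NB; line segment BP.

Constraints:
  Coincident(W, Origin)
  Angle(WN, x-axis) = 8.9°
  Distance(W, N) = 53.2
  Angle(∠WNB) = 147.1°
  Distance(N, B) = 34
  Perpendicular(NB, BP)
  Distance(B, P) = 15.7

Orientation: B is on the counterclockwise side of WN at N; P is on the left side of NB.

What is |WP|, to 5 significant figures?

79.767

W is at the origin; WN runs at 8.9° with length 53.2, so N = 53.2·(cos 8.9°, sin 8.9°) = (52.559, 8.2306). ∠WNB = 147.1°, so NB runs at 8.9° + (180° − 147.1°) = 41.800° from the x-axis; with |NB| = 34.0, B = N + 34.0·(cos 41.800°, sin 41.800°) = (77.906, 30.893). The perpendicularity gives BP at right angles to NB; with |BP| = 15.7 on the left of NB, P = B + 15.7·(-0.66653, 0.74548) = (67.441, 42.597). Then |WP| = |P − W| = 79.767.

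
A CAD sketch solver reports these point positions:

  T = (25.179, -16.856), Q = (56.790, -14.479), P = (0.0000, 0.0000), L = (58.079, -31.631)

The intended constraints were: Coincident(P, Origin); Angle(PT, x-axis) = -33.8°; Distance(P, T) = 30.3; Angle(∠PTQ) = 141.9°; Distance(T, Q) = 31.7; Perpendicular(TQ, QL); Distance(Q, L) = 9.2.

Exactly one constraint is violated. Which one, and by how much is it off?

Distance(Q, L) = 9.2 — off by 8.00.

P = (0.00, 0.00) ✓; PT at -33.80° ✓; |PT| = 30.30 ✓; ∠PTQ = 141.9° ✓; |TQ| = 31.70 ✓; ∠(TQ, QL) = 90.00° ✓; |QL| = 17.20 ✗.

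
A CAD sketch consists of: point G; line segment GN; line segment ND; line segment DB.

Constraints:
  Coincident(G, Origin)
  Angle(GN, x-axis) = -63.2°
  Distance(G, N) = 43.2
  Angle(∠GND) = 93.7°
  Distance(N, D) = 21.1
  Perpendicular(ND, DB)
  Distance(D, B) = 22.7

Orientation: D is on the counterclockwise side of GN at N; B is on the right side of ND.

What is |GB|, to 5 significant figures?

70.011

G is at the origin; GN runs at -63.2° with length 43.2, so N = 43.2·(cos -63.2°, sin -63.2°) = (19.478, -38.560). ∠GND = 93.7°, so ND runs at -63.2° + (180° − 93.7°) = 23.100° from the x-axis; with |ND| = 21.1, D = N + 21.1·(cos 23.100°, sin 23.100°) = (38.886, -30.281). The perpendicularity gives DB at right angles to ND; with |DB| = 22.7 on the right of ND, B = D + 22.7·(0.39234, -0.91982) = (47.792, -51.161). Then |GB| = |B − G| = 70.011.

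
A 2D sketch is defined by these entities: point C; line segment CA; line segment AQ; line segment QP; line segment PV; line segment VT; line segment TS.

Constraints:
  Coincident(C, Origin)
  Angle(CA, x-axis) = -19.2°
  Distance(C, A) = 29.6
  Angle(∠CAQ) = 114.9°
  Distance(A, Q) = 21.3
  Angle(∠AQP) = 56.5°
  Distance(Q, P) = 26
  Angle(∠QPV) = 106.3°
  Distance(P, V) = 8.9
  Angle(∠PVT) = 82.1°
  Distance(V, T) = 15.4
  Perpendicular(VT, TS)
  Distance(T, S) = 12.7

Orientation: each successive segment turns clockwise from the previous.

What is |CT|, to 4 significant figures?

27.88

C is at the origin; CA runs at -19.2° with length 29.6, so A = (27.95, -9.734). ∠CAQ = 114.9° gives AQ at -84.30° from the x-axis; with |AQ| = 21.3, Q = (30.07, -30.93). ∠AQP = 56.5° gives QP at 152.2° from the x-axis; with |QP| = 26.0, P = (7.070, -18.80). ∠QPV = 106.3° gives PV at 78.50° from the x-axis; with |PV| = 8.9, V = (8.844, -10.08). ∠PVT = 82.1° gives VT at -19.40° from the x-axis; with |VT| = 15.4, T = (23.37, -15.20). Then |CT| = |T − C| = 27.88.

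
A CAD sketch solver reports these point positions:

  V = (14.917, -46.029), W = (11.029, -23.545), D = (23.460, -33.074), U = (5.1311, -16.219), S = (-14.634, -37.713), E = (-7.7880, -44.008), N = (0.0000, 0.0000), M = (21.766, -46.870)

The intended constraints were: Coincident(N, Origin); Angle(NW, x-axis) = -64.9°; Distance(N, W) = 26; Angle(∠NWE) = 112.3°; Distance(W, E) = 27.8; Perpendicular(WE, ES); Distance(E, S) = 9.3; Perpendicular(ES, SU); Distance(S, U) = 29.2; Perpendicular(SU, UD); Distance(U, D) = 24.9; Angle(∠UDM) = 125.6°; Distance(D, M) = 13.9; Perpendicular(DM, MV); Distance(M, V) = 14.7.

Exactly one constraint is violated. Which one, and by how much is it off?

Distance(M, V) = 14.7 — off by 7.80.

N = (0.00, 0.00) ✓; NW at -64.90° ✓; |NW| = 26.00 ✓; ∠NWE = 112.3° ✓; |WE| = 27.80 ✓; ∠(WE, ES) = 90.00° ✓; |ES| = 9.300 ✓; ∠(ES, SU) = 90.00° ✓; |SU| = 29.20 ✓; ∠(SU, UD) = 90.00° ✓; |UD| = 24.90 ✓; ∠UDM = 125.6° ✓; |DM| = 13.90 ✓; ∠(DM, MV) = 90.00° ✓; |MV| = 6.900 ✗.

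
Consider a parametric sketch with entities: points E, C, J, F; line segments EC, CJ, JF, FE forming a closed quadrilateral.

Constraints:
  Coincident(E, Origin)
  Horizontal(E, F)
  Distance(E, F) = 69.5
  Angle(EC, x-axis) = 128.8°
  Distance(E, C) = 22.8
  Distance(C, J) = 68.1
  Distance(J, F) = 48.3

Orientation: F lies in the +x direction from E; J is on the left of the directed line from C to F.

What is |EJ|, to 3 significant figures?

65.4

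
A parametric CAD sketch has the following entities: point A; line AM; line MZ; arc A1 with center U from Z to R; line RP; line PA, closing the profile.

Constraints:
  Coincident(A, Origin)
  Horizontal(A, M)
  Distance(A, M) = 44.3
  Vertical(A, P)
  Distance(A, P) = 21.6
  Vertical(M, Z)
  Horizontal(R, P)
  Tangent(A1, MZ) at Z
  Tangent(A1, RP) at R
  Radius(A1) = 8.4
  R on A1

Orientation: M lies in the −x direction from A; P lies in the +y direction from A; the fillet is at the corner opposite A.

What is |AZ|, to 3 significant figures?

46.2

A is at the origin; A and M share the same y with |AM| = 44.3 and M on the −x side, so M = (-44.3, 0.00). AP is vertical with |AP| = 21.6 and P on the +y side, so P = (0.00, 21.6). The virtual corner opposite A is at (-44.3, 21.6). The tangent condition forces UZ to be normal to MZ and A1 meets RP tangentially, so UR is at right angles to RP, with radius 8.4, so the center U sits 8.4 in from both sides at U = (-35.9, 13.2). That places the tangent points at Z = (-44.3, 13.2) on MZ and R = (-35.9, 21.6) on RP. Then |AZ| = |Z − A| = 46.2.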